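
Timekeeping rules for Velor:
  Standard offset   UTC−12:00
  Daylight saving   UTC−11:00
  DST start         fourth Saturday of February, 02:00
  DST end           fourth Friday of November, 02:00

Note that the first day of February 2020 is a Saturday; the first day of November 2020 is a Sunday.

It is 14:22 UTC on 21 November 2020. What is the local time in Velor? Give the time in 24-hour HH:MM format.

03:22

1 February 2020 is a Saturday, so the first Saturday is February 1 and the fourth is February 22.
1 November 2020 is a Sunday, so the first Friday is November 6 and the fourth is November 27.
At the standard offset (UTC−12:00), 14:22 UTC − 12h = 02:22 Velor standard time.
The standard-time date in Velor, 21 November 2020, falls between 22 February and 27 November, so daylight saving is in effect and Velor is at UTC−11:00.
14:22 UTC − 11h = 03:22 local.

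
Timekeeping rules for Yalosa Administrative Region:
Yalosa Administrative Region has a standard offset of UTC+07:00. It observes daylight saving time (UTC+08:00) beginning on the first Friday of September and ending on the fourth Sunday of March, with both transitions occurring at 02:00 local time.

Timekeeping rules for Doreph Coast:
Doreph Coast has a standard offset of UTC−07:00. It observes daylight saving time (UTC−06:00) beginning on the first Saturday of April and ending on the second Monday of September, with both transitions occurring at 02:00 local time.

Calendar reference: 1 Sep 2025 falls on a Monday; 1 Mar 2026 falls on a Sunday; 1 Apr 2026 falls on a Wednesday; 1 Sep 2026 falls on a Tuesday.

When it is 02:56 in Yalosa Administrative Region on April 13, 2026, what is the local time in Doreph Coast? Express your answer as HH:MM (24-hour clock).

1 September 2025 is a Monday, so the first Friday is September 5.
1 March 2026 is a Sunday, so the first Sunday is March 1 and the fourth is March 22.
Daylight saving runs 5 September 2025 – 22 March 2026; April 13, 2026 is outside that window, so Yalosa Administrative Region is on standard time at UTC+07:00.
02:56 Yalosa Administrative Region − 7h = 19:56 UTC (rolling into the previous day, 12 April 2026).
1 April 2026 is a Wednesday, so the first Saturday is April 4.
1 September 2026 is a Tuesday, so the first Monday is September 7 and the second is September 14.
At the standard offset (UTC−07:00), 19:56 UTC − 7h = 12:56 Doreph Coast standard time.
Daylight saving runs 4 April – 14 September; the standard-time date in Doreph Coast, April 12, 2026, is inside that window, so Doreph Coast is at UTC−06:00.
19:56 UTC − 6h = 13:56 Doreph Coast.

13:56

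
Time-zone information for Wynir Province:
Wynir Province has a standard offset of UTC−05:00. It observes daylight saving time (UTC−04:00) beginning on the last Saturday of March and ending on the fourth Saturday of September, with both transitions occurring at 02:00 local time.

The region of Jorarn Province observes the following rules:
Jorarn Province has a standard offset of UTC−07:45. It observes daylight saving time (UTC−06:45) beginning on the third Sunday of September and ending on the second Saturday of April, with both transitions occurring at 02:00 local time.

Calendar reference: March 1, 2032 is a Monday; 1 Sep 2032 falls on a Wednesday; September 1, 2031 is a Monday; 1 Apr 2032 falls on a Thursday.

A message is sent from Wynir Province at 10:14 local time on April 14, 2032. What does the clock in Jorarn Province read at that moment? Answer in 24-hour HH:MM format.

06:29

1 March 2032 is a Monday, so Saturdays fall on 6, 13, 20, 27; the last is March 27.
1 September 2032 is a Wednesday, so the first Saturday is September 4 and the fourth is September 25.
Daylight saving runs 27 March – 25 September; April 14, 2032 is inside that window, so Wynir Province is at UTC−04:00.
10:14 Wynir Province + 4h = 14:14 UTC.
1 September 2031 is a Monday, so the first Sunday is September 7 and the third is September 21.
1 April 2032 is a Thursday, so the first Saturday is April 3 and the second is April 10.
At the standard offset (UTC−07:45), 14:14 UTC − 7h45m = 06:29 Jorarn Province standard time.
Daylight saving runs 21 September 2031 – 10 April 2032; the standard-time date in Jorarn Province, April 14, 2032, is outside that window, so Jorarn Province is on standard time at UTC−07:45.
14:14 UTC − 7h45m = 06:29 Jorarn Province.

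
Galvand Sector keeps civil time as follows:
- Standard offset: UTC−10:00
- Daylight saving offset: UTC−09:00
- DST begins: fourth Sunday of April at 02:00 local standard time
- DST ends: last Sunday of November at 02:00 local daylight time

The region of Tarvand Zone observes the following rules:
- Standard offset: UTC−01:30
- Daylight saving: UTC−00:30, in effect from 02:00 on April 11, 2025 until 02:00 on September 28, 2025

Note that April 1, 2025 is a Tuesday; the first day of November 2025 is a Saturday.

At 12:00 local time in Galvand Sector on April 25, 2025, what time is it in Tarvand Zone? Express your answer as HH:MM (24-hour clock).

21:30

1 April 2025 is a Tuesday, so the first Sunday is April 6 and the fourth is April 27.
1 November 2025 is a Saturday, so Sundays fall on 2, 9, 16, 23, 30; the last is November 30.
Daylight saving runs 27 April – 30 November; April 25, 2025 is outside that window, so Galvand Sector is on standard time at UTC−10:00.
12:00 Galvand Sector + 10h = 22:00 UTC.
At the standard offset (UTC−01:30), 22:00 UTC − 1h30m = 20:30 Tarvand Zone standard time.
Daylight saving runs 11 April – 28 September; the standard-time date in Tarvand Zone, April 25, 2025, is inside that window, so Tarvand Zone is at UTC−00:30.
22:00 UTC − 0h30m = 21:30 Tarvand Zone.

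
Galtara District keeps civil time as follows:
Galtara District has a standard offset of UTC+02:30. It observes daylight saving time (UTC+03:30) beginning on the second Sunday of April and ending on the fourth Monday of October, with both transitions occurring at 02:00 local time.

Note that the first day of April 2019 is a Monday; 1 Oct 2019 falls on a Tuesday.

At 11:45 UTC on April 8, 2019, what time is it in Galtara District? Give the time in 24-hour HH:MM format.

1 April 2019 is a Monday, so the first Sunday is April 7 and the second is April 14.
1 October 2019 is a Tuesday, so the first Monday is October 7 and the fourth is October 28.
At the standard offset (UTC+02:30), 11:45 UTC + 2h30m = 14:15 Galtara District standard time.
The standard-time date in Galtara District, April 8, 2019, is outside the daylight-saving period (14 April – 28 October), so Galtara District is on standard time, UTC+02:30.
11:45 UTC + 2h30m = 14:15 local.

14:15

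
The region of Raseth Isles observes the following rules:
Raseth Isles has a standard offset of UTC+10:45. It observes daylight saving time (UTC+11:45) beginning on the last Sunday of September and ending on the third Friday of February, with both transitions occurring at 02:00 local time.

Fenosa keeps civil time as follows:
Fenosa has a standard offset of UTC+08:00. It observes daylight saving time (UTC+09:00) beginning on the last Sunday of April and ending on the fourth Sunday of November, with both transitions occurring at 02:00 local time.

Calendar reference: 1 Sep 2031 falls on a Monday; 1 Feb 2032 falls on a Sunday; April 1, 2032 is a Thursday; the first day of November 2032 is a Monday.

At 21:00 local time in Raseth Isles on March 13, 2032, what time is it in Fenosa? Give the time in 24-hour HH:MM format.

18:15

1 September 2031 is a Monday, so Sundays fall on 7, 14, 21, 28; the last is September 28.
1 February 2032 is a Sunday, so the first Friday is February 6 and the third is February 20.
March 13, 2032 does not fall between 28 September 2031 and 20 February 2032, so daylight saving is not in effect and Raseth Isles is at UTC+10:45.
21:00 Raseth Isles − 10h45m = 10:15 UTC.
1 April 2032 is a Thursday, so Sundays fall on 4, 11, 18, 25; the last is April 25.
1 November 2032 is a Monday, so the first Sunday is November 7 and the fourth is November 28.
At the standard offset (UTC+08:00), 10:15 UTC + 8h = 18:15 Fenosa standard time.
The standard-time date in Fenosa, March 13, 2032, is outside the daylight-saving period (25 April – 28 November), so Fenosa is on standard time, UTC+08:00.
10:15 UTC + 8h = 18:15 Fenosa.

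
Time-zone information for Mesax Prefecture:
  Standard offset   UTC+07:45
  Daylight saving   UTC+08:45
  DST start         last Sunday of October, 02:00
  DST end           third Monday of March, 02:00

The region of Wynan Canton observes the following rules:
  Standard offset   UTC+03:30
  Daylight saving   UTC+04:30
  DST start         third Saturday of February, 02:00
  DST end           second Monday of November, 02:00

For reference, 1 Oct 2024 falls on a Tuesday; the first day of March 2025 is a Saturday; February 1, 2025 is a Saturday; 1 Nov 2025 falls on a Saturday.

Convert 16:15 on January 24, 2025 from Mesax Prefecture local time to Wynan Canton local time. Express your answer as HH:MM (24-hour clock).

1 October 2024 is a Tuesday, so Sundays fall on 6, 13, 20, 27; the last is October 27.
1 March 2025 is a Saturday, so the first Monday is March 3 and the third is March 17.
January 24, 2025 falls between 27 October 2024 and 17 March 2025, so daylight saving is in effect and Mesax Prefecture is at UTC+08:45.
16:15 Mesax Prefecture − 8h45m = 07:30 UTC.
1 February 2025 is a Saturday, so the first Saturday is February 1 and the third is February 15.
1 November 2025 is a Saturday, so the first Monday is November 3 and the second is November 10.
At the standard offset (UTC+03:30), 07:30 UTC + 3h30m = 11:00 Wynan Canton standard time.
Daylight saving runs 15 February – 10 November; the standard-time date in Wynan Canton, January 24, 2025, is outside that window, so Wynan Canton is on standard time at UTC+03:30.
07:30 UTC + 3h30m = 11:00 Wynan Canton.

11:00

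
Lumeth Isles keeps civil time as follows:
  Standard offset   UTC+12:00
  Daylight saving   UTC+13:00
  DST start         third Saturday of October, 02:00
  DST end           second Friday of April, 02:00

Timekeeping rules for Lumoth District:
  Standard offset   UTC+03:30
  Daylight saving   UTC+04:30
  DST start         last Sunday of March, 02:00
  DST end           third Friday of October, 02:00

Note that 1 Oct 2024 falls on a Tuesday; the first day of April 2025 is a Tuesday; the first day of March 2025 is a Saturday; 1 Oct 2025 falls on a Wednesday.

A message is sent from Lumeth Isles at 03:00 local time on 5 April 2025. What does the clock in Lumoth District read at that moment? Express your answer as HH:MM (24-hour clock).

1 October 2024 is a Tuesday, so the first Saturday is October 5 and the third is October 19.
1 April 2025 is a Tuesday, so the first Friday is April 4 and the second is April 11.
5 April 2025 lies within the daylight-saving period (19 October 2024 – 11 April 2025), so Lumeth Isles is on daylight time, UTC+13:00.
03:00 Lumeth Isles − 13h = 14:00 UTC (rolling into the previous day, 4 April 2025).
1 March 2025 is a Saturday, so Sundays fall on 2, 9, 16, 23, 30; the last is March 30.
1 October 2025 is a Wednesday, so the first Friday is October 3 and the third is October 17.
At the standard offset (UTC+03:30), 14:00 UTC + 3h30m = 17:30 Lumoth District standard time.
The standard-time date in Lumoth District, 4 April 2025, lies within the daylight-saving period (30 March – 17 October), so Lumoth District is on daylight time, UTC+04:30.
14:00 UTC + 4h30m = 18:30 Lumoth District.

18:30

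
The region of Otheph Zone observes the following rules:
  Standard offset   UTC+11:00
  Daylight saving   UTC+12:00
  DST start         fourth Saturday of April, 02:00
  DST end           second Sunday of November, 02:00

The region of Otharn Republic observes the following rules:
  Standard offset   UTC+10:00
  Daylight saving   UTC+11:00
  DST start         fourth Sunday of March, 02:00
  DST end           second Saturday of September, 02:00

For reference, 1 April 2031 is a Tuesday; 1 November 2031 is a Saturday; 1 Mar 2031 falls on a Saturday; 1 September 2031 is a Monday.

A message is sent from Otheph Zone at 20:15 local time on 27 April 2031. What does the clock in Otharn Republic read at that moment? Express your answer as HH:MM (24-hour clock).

1 April 2031 is a Tuesday, so the first Saturday is April 5 and the fourth is April 26.
1 November 2031 is a Saturday, so the first Sunday is November 2 and the second is November 9.
27 April 2031 falls between 26 April and 9 November, so daylight saving is in effect and Otheph Zone is at UTC+12:00.
20:15 Otheph Zone − 12h = 08:15 UTC.
1 March 2031 is a Saturday, so the first Sunday is March 2 and the fourth is March 23.
1 September 2031 is a Monday, so the first Saturday is September 6 and the second is September 13.
At the standard offset (UTC+10:00), 08:15 UTC + 10h = 18:15 Otharn Republic standard time.
The standard-time date in Otharn Republic, 27 April 2031, falls between 23 March and 13 September, so daylight saving is in effect and Otharn Republic is at UTC+11:00.
08:15 UTC + 11h = 19:15 Otharn Republic.

19:15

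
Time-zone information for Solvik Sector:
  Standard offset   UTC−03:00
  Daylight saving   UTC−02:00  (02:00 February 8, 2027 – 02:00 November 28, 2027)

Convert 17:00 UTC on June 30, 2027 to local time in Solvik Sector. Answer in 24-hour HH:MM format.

15:00

At the standard offset (UTC−03:00), 17:00 UTC − 3h = 14:00 Solvik Sector standard time.
The standard-time date in Solvik Sector, June 30, 2027, falls between 8 February and 28 November, so daylight saving is in effect and Solvik Sector is at UTC−02:00.
17:00 UTC − 2h = 15:00 local.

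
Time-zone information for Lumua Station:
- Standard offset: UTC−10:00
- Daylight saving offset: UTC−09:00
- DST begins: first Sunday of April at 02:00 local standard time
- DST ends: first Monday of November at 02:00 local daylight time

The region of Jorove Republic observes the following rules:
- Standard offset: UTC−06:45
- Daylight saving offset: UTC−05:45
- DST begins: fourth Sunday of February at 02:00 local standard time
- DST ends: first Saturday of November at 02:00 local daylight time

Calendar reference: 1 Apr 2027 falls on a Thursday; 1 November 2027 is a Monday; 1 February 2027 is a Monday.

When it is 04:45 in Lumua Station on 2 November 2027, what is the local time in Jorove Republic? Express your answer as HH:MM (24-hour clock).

09:00

1 April 2027 is a Thursday, so the first Sunday is April 4.
1 November 2027 is a Monday, so the first Monday is November 1.
Daylight saving runs 4 April – 1 November; 2 November 2027 is outside that window, so Lumua Station is on standard time at UTC−10:00.
04:45 Lumua Station + 10h = 14:45 UTC.
1 February 2027 is a Monday, so the first Sunday is February 7 and the fourth is February 28.
1 November 2027 is a Monday, so the first Saturday is November 6.
At the standard offset (UTC−06:45), 14:45 UTC − 6h45m = 08:00 Jorove Republic standard time.
The standard-time date in Jorove Republic, 2 November 2027, lies within the daylight-saving period (28 February – 6 November), so Jorove Republic is on daylight time, UTC−05:45.
14:45 UTC − 5h45m = 09:00 Jorove Republic.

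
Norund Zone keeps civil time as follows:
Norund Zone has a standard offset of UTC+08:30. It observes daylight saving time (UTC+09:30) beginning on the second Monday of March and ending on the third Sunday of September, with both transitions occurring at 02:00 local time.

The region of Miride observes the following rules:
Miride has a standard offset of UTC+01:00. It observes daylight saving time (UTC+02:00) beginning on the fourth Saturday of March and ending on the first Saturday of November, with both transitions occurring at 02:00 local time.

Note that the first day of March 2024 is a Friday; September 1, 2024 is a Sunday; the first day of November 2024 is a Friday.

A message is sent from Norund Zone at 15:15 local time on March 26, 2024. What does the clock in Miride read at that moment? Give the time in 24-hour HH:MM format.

1 March 2024 is a Friday, so the first Monday is March 4 and the second is March 11.
1 September 2024 is a Sunday, so the first Sunday is September 1 and the third is September 15.
March 26, 2024 falls between 11 March and 15 September, so daylight saving is in effect and Norund Zone is at UTC+09:30.
15:15 Norund Zone − 9h30m = 05:45 UTC.
1 March 2024 is a Friday, so the first Saturday is March 2 and the fourth is March 23.
1 November 2024 is a Friday, so the first Saturday is November 2.
At the standard offset (UTC+01:00), 05:45 UTC + 1h = 06:45 Miride standard time.
The standard-time date in Miride, March 26, 2024, lies within the daylight-saving period (23 March – 2 November), so Miride is on daylight time, UTC+02:00.
05:45 UTC + 2h = 07:45 Miride.

07:45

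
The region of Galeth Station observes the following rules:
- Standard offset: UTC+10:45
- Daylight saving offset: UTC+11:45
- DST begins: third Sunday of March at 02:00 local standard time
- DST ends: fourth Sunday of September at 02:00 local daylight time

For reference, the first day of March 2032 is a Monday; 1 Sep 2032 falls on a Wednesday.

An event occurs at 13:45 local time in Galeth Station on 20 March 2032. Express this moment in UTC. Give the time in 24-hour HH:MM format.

03:00

1 March 2032 is a Monday, so the first Sunday is March 7 and the third is March 21.
1 September 2032 is a Wednesday, so the first Sunday is September 5 and the fourth is September 26.
Daylight saving runs 21 March – 26 September; 20 March 2032 is outside that window, so Galeth Station is on standard time at UTC+10:45.
13:45 local − 10h45m = 03:00 UTC.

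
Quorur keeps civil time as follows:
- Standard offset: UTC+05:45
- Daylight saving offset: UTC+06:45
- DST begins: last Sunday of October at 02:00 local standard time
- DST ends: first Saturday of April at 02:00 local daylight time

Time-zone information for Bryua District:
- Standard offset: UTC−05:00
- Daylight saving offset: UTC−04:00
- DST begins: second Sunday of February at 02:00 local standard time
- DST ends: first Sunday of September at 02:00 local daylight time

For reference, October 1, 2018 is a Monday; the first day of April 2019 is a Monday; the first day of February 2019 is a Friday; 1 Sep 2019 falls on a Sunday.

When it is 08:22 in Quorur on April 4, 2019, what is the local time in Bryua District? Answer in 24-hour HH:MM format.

1 October 2018 is a Monday, so Sundays fall on 7, 14, 21, 28; the last is October 28.
1 April 2019 is a Monday, so the first Saturday is April 6.
Daylight saving runs 28 October 2018 – 6 April 2019; April 4, 2019 is inside that window, so Quorur is at UTC+06:45.
08:22 Quorur − 6h45m = 01:37 UTC.
1 February 2019 is a Friday, so the first Sunday is February 3 and the second is February 10.
1 September 2019 is a Sunday, so the first Sunday is September 1.
At the standard offset (UTC−05:00), 01:37 UTC − 5h = 20:37 Bryua District standard time (rolling into the previous day, 3 April 2019).
Daylight saving runs 10 February – 1 September; the standard-time date in Bryua District, April 3, 2019, is inside that window, so Bryua District is at UTC−04:00.
01:37 UTC − 4h = 21:37 Bryua District (rolling into the previous day, 3 April 2019).

21:37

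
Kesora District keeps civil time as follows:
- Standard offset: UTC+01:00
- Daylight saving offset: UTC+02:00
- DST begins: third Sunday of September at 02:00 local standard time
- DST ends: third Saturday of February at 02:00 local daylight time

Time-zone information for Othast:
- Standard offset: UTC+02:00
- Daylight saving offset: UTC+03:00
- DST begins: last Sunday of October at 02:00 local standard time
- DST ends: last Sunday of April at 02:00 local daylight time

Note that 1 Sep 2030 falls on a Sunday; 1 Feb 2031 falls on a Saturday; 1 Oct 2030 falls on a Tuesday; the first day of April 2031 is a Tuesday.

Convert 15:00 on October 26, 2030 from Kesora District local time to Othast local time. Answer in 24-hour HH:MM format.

1 September 2030 is a Sunday, so the first Sunday is September 1 and the third is September 15.
1 February 2031 is a Saturday, so the first Saturday is February 1 and the third is February 15.
October 26, 2030 falls between 15 September 2030 and 15 February 2031, so daylight saving is in effect and Kesora District is at UTC+02:00.
15:00 Kesora District − 2h = 13:00 UTC.
1 October 2030 is a Tuesday, so Sundays fall on 6, 13, 20, 27; the last is October 27.
1 April 2031 is a Tuesday, so Sundays fall on 6, 13, 20, 27; the last is April 27.
At the standard offset (UTC+02:00), 13:00 UTC + 2h = 15:00 Othast standard time.
Daylight saving runs 27 October 2030 – 27 April 2031; the standard-time date in Othast, October 26, 2030, is outside that window, so Othast is on standard time at UTC+02:00.
13:00 UTC + 2h = 15:00 Othast.

15:00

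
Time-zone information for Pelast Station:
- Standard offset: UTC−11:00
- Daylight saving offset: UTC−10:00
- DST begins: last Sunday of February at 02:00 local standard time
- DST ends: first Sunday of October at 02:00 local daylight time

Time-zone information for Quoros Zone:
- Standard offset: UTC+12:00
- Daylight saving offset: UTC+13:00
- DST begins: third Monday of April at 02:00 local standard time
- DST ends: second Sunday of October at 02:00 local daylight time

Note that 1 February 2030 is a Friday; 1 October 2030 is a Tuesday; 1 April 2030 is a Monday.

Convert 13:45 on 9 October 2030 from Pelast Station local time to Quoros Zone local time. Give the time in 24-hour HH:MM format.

13:45

1 February 2030 is a Friday, so Sundays fall on 3, 10, 17, 24; the last is February 24.
1 October 2030 is a Tuesday, so the first Sunday is October 6.
Daylight saving runs 24 February – 6 October; 9 October 2030 is outside that window, so Pelast Station is on standard time at UTC−11:00.
13:45 Pelast Station + 11h = 00:45 UTC (rolling into the next day, 10 October 2030).
1 April 2030 is a Monday, so the first Monday is April 1 and the third is April 15.
1 October 2030 is a Tuesday, so the first Sunday is October 6 and the second is October 13.
At the standard offset (UTC+12:00), 00:45 UTC + 12h = 12:45 Quoros Zone standard time.
Daylight saving runs 15 April – 13 October; the standard-time date in Quoros Zone, 10 October 2030, is inside that window, so Quoros Zone is at UTC+13:00.
00:45 UTC + 13h = 13:45 Quoros Zone.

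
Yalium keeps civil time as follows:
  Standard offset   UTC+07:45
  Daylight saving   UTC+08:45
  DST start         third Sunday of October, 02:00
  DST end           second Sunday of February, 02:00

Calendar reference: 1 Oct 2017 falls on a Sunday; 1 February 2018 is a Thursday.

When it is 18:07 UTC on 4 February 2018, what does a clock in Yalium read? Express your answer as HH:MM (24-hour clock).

1 October 2017 is a Sunday, so the first Sunday is October 1 and the third is October 15.
1 February 2018 is a Thursday, so the first Sunday is February 4 and the second is February 11.
At the standard offset (UTC+07:45), 18:07 UTC + 7h45m = 01:52 Yalium standard time (rolling into the next day, 5 February 2018).
Daylight saving runs 15 October 2017 – 11 February 2018; the standard-time date in Yalium, 5 February 2018, is inside that window, so Yalium is at UTC+08:45.
18:07 UTC + 8h45m = 02:52 local (rolling into the next day, 5 February 2018).

02:52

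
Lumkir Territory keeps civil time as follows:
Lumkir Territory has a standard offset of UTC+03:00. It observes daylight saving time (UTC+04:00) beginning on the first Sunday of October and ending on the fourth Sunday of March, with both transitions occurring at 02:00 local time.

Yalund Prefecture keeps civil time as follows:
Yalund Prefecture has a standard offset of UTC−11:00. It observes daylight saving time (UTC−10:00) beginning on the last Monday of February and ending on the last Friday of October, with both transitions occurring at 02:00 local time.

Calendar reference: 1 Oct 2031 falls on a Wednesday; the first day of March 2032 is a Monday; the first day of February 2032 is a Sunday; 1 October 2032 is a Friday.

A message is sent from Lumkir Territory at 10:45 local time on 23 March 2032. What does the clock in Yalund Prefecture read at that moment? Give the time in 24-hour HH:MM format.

20:45

1 October 2031 is a Wednesday, so the first Sunday is October 5.
1 March 2032 is a Monday, so the first Sunday is March 7 and the fourth is March 28.
23 March 2032 lies within the daylight-saving period (5 October 2031 – 28 March 2032), so Lumkir Territory is on daylight time, UTC+04:00.
10:45 Lumkir Territory − 4h = 06:45 UTC.
1 February 2032 is a Sunday, so Mondays fall on 2, 9, 16, 23; the last is February 23.
1 October 2032 is a Friday, so Fridays fall on 1, 8, 15, 22, 29; the last is October 29.
At the standard offset (UTC−11:00), 06:45 UTC − 11h = 19:45 Yalund Prefecture standard time (rolling into the previous day, 22 March 2032).
The standard-time date in Yalund Prefecture, 22 March 2032, lies within the daylight-saving period (23 February – 29 October), so Yalund Prefecture is on daylight time, UTC−10:00.
06:45 UTC − 10h = 20:45 Yalund Prefecture (rolling into the previous day, 22 March 2032).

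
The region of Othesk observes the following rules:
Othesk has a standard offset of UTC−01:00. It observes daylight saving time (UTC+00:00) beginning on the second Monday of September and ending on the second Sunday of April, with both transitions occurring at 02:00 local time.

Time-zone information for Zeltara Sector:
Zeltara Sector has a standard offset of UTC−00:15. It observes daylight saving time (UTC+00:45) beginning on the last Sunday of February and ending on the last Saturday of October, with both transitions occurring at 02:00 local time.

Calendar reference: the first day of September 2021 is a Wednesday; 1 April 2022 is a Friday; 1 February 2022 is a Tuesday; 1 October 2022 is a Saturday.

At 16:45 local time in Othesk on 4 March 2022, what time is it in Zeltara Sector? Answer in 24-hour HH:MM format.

17:30

1 September 2021 is a Wednesday, so the first Monday is September 6 and the second is September 13.
1 April 2022 is a Friday, so the first Sunday is April 3 and the second is April 10.
4 March 2022 lies within the daylight-saving period (13 September 2021 – 10 April 2022), so Othesk is on daylight time, UTC+00:00.
16:45 Othesk − 0h = 16:45 UTC.
1 February 2022 is a Tuesday, so Sundays fall on 6, 13, 20, 27; the last is February 27.
1 October 2022 is a Saturday, so Saturdays fall on 1, 8, 15, 22, 29; the last is October 29.
At the standard offset (UTC−00:15), 16:45 UTC − 0h15m = 16:30 Zeltara Sector standard time.
The standard-time date in Zeltara Sector, 4 March 2022, lies within the daylight-saving period (27 February – 29 October), so Zeltara Sector is on daylight time, UTC+00:45.
16:45 UTC + 0h45m = 17:30 Zeltara Sector.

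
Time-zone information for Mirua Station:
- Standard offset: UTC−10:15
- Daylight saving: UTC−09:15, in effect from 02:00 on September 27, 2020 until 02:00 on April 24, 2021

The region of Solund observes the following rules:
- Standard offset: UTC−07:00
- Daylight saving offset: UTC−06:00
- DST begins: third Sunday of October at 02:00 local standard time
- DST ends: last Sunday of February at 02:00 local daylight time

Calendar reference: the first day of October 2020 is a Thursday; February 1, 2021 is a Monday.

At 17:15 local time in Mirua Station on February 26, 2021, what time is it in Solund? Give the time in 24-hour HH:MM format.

20:30

February 26, 2021 falls between 27 September 2020 and 24 April 2021, so daylight saving is in effect and Mirua Station is at UTC−09:15.
17:15 Mirua Station + 9h15m = 02:30 UTC (rolling into the next day, 27 February 2021).
1 October 2020 is a Thursday, so the first Sunday is October 4 and the third is October 18.
1 February 2021 is a Monday, so Sundays fall on 7, 14, 21, 28; the last is February 28.
At the standard offset (UTC−07:00), 02:30 UTC − 7h = 19:30 Solund standard time (rolling into the previous day, 26 February 2021).
Daylight saving runs 18 October 2020 – 28 February 2021; the standard-time date in Solund, February 26, 2021, is inside that window, so Solund is at UTC−06:00.
02:30 UTC − 6h = 20:30 Solund (rolling into the previous day, 26 February 2021).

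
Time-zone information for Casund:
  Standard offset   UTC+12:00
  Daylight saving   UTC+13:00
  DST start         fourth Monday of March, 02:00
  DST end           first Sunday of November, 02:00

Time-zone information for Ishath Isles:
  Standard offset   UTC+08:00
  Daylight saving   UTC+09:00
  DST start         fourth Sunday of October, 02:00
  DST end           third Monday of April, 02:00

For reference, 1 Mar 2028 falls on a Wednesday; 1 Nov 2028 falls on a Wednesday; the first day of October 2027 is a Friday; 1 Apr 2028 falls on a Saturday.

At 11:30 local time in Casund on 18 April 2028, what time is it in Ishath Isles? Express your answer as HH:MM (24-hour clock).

06:30

1 March 2028 is a Wednesday, so the first Monday is March 6 and the fourth is March 27.
1 November 2028 is a Wednesday, so the first Sunday is November 5.
18 April 2028 lies within the daylight-saving period (27 March – 5 November), so Casund is on daylight time, UTC+13:00.
11:30 Casund − 13h = 22:30 UTC (rolling into the previous day, 17 April 2028).
1 October 2027 is a Friday, so the first Sunday is October 3 and the fourth is October 24.
1 April 2028 is a Saturday, so the first Monday is April 3 and the third is April 17.
At the standard offset (UTC+08:00), 22:30 UTC + 8h = 06:30 Ishath Isles standard time (rolling into the next day, 18 April 2028).
The standard-time date in Ishath Isles, 18 April 2028, is outside the daylight-saving period (24 October 2027 – 17 April 2028), so Ishath Isles is on standard time, UTC+08:00.
22:30 UTC + 8h = 06:30 Ishath Isles (rolling into the next day, 18 April 2028).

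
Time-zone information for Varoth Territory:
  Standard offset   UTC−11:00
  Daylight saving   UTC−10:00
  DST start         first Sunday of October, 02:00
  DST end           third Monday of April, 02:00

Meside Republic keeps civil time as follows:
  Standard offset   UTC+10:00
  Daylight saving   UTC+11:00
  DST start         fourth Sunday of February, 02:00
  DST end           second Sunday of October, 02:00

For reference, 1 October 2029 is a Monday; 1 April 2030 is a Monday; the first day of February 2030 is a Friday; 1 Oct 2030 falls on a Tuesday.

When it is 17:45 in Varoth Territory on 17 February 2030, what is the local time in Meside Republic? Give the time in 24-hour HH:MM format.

1 October 2029 is a Monday, so the first Sunday is October 7.
1 April 2030 is a Monday, so the first Monday is April 1 and the third is April 15.
Daylight saving runs 7 October 2029 – 15 April 2030; 17 February 2030 is inside that window, so Varoth Territory is at UTC−10:00.
17:45 Varoth Territory + 10h = 03:45 UTC (rolling into the next day, 18 February 2030).
1 February 2030 is a Friday, so the first Sunday is February 3 and the fourth is February 24.
1 October 2030 is a Tuesday, so the first Sunday is October 6 and the second is October 13.
At the standard offset (UTC+10:00), 03:45 UTC + 10h = 13:45 Meside Republic standard time.
The standard-time date in Meside Republic, 18 February 2030, does not fall between 24 February and 13 October, so daylight saving is not in effect and Meside Republic is at UTC+10:00.
03:45 UTC + 10h = 13:45 Meside Republic.

13:45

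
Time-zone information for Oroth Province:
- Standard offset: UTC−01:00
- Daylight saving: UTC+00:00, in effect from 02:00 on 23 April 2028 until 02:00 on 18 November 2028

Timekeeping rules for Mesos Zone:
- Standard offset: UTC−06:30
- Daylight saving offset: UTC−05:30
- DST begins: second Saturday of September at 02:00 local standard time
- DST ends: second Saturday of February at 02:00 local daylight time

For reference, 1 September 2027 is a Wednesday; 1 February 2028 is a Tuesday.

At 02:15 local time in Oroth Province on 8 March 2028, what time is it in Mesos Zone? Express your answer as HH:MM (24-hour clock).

20:45

8 March 2028 does not fall between 23 April and 18 November, so daylight saving is not in effect and Oroth Province is at UTC−01:00.
02:15 Oroth Province + 1h = 03:15 UTC.
1 September 2027 is a Wednesday, so the first Saturday is September 4 and the second is September 11.
1 February 2028 is a Tuesday, so the first Saturday is February 5 and the second is February 12.
At the standard offset (UTC−06:30), 03:15 UTC − 6h30m = 20:45 Mesos Zone standard time (rolling into the previous day, 7 March 2028).
Daylight saving runs 11 September 2027 – 12 February 2028; the standard-time date in Mesos Zone, 7 March 2028, is outside that window, so Mesos Zone is on standard time at UTC−06:30.
03:15 UTC − 6h30m = 20:45 Mesos Zone (rolling into the previous day, 7 March 2028).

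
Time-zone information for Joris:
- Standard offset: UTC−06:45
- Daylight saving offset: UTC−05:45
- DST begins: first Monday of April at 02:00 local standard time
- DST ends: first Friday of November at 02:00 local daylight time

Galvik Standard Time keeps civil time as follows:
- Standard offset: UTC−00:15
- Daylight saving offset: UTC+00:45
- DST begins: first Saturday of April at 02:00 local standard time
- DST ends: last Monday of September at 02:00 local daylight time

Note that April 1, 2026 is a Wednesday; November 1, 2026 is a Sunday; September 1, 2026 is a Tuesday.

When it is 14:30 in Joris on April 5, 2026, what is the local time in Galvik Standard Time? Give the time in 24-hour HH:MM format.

1 April 2026 is a Wednesday, so the first Monday is April 6.
1 November 2026 is a Sunday, so the first Friday is November 6.
April 5, 2026 is outside the daylight-saving period (6 April – 6 November), so Joris is on standard time, UTC−06:45.
14:30 Joris + 6h45m = 21:15 UTC.
1 April 2026 is a Wednesday, so the first Saturday is April 4.
1 September 2026 is a Tuesday, so Mondays fall on 7, 14, 21, 28; the last is September 28.
At the standard offset (UTC−00:15), 21:15 UTC − 0h15m = 21:00 Galvik Standard Time standard time.
The standard-time date in Galvik Standard Time, April 5, 2026, falls between 4 April and 28 September, so daylight saving is in effect and Galvik Standard Time is at UTC+00:45.
21:15 UTC + 0h45m = 22:00 Galvik Standard Time.

22:00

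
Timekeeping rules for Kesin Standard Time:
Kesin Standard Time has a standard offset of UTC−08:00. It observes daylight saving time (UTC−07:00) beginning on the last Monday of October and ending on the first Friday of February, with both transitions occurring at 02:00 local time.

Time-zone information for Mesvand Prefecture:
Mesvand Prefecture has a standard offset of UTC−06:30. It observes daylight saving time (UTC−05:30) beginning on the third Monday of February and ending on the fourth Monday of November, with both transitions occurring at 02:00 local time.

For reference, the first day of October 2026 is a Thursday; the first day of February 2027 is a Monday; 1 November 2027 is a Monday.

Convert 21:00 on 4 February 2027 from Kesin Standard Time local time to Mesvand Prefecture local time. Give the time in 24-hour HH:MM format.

1 October 2026 is a Thursday, so Mondays fall on 5, 12, 19, 26; the last is October 26.
1 February 2027 is a Monday, so the first Friday is February 5.
4 February 2027 falls between 26 October 2026 and 5 February 2027, so daylight saving is in effect and Kesin Standard Time is at UTC−07:00.
21:00 Kesin Standard Time + 7h = 04:00 UTC (rolling into the next day, 5 February 2027).
1 February 2027 is a Monday, so the first Monday is February 1 and the third is February 15.
1 November 2027 is a Monday, so the first Monday is November 1 and the fourth is November 22.
At the standard offset (UTC−06:30), 04:00 UTC − 6h30m = 21:30 Mesvand Prefecture standard time (rolling into the previous day, 4 February 2027).
Daylight saving runs 15 February – 22 November; the standard-time date in Mesvand Prefecture, 4 February 2027, is outside that window, so Mesvand Prefecture is on standard time at UTC−06:30.
04:00 UTC − 6h30m = 21:30 Mesvand Prefecture (rolling into the previous day, 4 February 2027).

21:30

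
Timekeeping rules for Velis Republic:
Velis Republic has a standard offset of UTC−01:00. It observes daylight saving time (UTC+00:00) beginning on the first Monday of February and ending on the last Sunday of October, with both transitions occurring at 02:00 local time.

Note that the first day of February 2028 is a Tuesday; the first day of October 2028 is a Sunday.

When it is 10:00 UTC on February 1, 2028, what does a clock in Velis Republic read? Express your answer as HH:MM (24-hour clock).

09:00

1 February 2028 is a Tuesday, so the first Monday is February 7.
1 October 2028 is a Sunday, so Sundays fall on 1, 8, 15, 22, 29; the last is October 29.
At the standard offset (UTC−01:00), 10:00 UTC − 1h = 09:00 Velis Republic standard time.
The standard-time date in Velis Republic, February 1, 2028, is outside the daylight-saving period (7 February – 29 October), so Velis Republic is on standard time, UTC−01:00.
10:00 UTC − 1h = 09:00 local.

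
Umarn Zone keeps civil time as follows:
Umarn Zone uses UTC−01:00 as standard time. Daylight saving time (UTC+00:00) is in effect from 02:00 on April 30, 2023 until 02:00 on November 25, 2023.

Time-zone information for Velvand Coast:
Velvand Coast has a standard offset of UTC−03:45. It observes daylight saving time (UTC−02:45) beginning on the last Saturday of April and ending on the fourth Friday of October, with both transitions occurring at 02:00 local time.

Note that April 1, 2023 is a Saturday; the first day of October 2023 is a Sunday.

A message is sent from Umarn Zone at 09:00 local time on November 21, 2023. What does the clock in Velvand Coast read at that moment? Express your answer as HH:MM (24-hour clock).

05:15

November 21, 2023 lies within the daylight-saving period (30 April – 25 November), so Umarn Zone is on daylight time, UTC+00:00.
09:00 Umarn Zone − 0h = 09:00 UTC.
1 April 2023 is a Saturday, so Saturdays fall on 1, 8, 15, 22, 29; the last is April 29.
1 October 2023 is a Sunday, so the first Friday is October 6 and the fourth is October 27.
At the standard offset (UTC−03:45), 09:00 UTC − 3h45m = 05:15 Velvand Coast standard time.
The standard-time date in Velvand Coast, November 21, 2023, does not fall between 29 April and 27 October, so daylight saving is not in effect and Velvand Coast is at UTC−03:45.
09:00 UTC − 3h45m = 05:15 Velvand Coast.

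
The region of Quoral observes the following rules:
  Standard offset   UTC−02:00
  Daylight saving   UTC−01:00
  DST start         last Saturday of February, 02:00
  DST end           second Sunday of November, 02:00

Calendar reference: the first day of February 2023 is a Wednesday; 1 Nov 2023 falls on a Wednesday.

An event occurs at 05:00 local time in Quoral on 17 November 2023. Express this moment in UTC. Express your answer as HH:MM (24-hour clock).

1 February 2023 is a Wednesday, so Saturdays fall on 4, 11, 18, 25; the last is February 25.
1 November 2023 is a Wednesday, so the first Sunday is November 5 and the second is November 12.
17 November 2023 is outside the daylight-saving period (25 February – 12 November), so Quoral is on standard time, UTC−02:00.
05:00 local + 2h = 07:00 UTC.

07:00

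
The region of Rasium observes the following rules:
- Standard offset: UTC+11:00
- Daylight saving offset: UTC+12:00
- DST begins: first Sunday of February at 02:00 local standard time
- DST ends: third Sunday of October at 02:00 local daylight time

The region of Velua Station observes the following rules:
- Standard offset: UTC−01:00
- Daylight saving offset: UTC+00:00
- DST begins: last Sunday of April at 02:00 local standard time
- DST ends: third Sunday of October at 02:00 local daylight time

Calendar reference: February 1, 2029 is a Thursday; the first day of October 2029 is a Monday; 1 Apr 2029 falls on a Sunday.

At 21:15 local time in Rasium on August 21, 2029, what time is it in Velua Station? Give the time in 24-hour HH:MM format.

1 February 2029 is a Thursday, so the first Sunday is February 4.
1 October 2029 is a Monday, so the first Sunday is October 7 and the third is October 21.
August 21, 2029 falls between 4 February and 21 October, so daylight saving is in effect and Rasium is at UTC+12:00.
21:15 Rasium − 12h = 09:15 UTC.
1 April 2029 is a Sunday, so Sundays fall on 1, 8, 15, 22, 29; the last is April 29.
1 October 2029 is a Monday, so the first Sunday is October 7 and the third is October 21.
At the standard offset (UTC−01:00), 09:15 UTC − 1h = 08:15 Velua Station standard time.
Daylight saving runs 29 April – 21 October; the standard-time date in Velua Station, August 21, 2029, is inside that window, so Velua Station is at UTC+00:00.
09:15 UTC + 0h = 09:15 Velua Station.

09:15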